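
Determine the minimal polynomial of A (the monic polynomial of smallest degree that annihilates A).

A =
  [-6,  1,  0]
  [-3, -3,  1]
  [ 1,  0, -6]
x^3 + 15*x^2 + 75*x + 125

The characteristic polynomial is χ_A(x) = (x + 5)^3, so the eigenvalues are known. The minimal polynomial is
  m_A(x) = Π_λ (x − λ)^{k_λ}
where k_λ is the size of the *largest* Jordan block for λ (equivalently, the smallest k with (A − λI)^k v = 0 for every generalised eigenvector v of λ).

  λ = -5: largest Jordan block has size 3, contributing (x + 5)^3

So m_A(x) = (x + 5)^3 = x^3 + 15*x^2 + 75*x + 125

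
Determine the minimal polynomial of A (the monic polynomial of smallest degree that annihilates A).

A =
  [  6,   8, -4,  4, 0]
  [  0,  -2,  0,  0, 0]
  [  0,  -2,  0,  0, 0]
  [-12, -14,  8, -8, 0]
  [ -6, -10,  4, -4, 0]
x^2 + 2*x

The characteristic polynomial is χ_A(x) = x^3*(x + 2)^2, so the eigenvalues are known. The minimal polynomial is
  m_A(x) = Π_λ (x − λ)^{k_λ}
where k_λ is the size of the *largest* Jordan block for λ (equivalently, the smallest k with (A − λI)^k v = 0 for every generalised eigenvector v of λ).

  λ = -2: largest Jordan block has size 1, contributing (x + 2)
  λ = 0: largest Jordan block has size 1, contributing (x − 0)

So m_A(x) = x*(x + 2) = x^2 + 2*x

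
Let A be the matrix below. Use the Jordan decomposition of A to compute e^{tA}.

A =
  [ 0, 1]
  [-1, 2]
e^{tA} =
  [-t*exp(t) + exp(t), t*exp(t)]
  [-t*exp(t), t*exp(t) + exp(t)]

Strategy: write A = P · J · P⁻¹ where J is a Jordan canonical form, so e^{tA} = P · e^{tJ} · P⁻¹, and e^{tJ} can be computed block-by-block.

A has Jordan form
J =
  [1, 1]
  [0, 1]
(up to reordering of blocks).

Per-block formulas:
  For a 2×2 Jordan block J_2(1): exp(t · J_2(1)) = e^(1t)·(I + t·N), where N is the 2×2 nilpotent shift.

After assembling e^{tJ} and conjugating by P, we get:

e^{tA} =
  [-t*exp(t) + exp(t), t*exp(t)]
  [-t*exp(t), t*exp(t) + exp(t)]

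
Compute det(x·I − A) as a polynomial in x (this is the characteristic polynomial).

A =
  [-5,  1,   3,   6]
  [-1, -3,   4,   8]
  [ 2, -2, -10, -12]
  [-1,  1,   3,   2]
x^4 + 16*x^3 + 96*x^2 + 256*x + 256

Expanding det(x·I − A) (e.g. by cofactor expansion or by noting that A is similar to its Jordan form J, which has the same characteristic polynomial as A) gives
  χ_A(x) = x^4 + 16*x^3 + 96*x^2 + 256*x + 256
which factors as (x + 4)^4. The eigenvalues (with algebraic multiplicities) are λ = -4 with multiplicity 4.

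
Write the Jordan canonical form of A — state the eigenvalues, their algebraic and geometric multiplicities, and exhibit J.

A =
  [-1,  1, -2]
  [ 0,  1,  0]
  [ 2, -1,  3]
J_2(1) ⊕ J_1(1)

The characteristic polynomial is
  det(x·I − A) = x^3 - 3*x^2 + 3*x - 1 = (x - 1)^3

Eigenvalues and multiplicities (the geometric multiplicity of λ is n − rank(A − λI), which equals the number of Jordan blocks for λ):
  λ = 1: algebraic multiplicity = 3, geometric multiplicity = 2

Determining the block sizes for each eigenvalue:
  λ = 1: 2 blocks summing to 3 forces exactly one block of size 2 and the rest size 1 → block sizes [2, 1]

Assembling the blocks gives a Jordan form
J =
  [1, 1, 0]
  [0, 1, 0]
  [0, 0, 1]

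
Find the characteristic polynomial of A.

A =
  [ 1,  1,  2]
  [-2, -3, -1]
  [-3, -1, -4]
x^3 + 6*x^2 + 12*x + 8

Expanding det(x·I − A) (e.g. by cofactor expansion or by noting that A is similar to its Jordan form J, which has the same characteristic polynomial as A) gives
  χ_A(x) = x^3 + 6*x^2 + 12*x + 8
which factors as (x + 2)^3. The eigenvalues (with algebraic multiplicities) are λ = -2 with multiplicity 3.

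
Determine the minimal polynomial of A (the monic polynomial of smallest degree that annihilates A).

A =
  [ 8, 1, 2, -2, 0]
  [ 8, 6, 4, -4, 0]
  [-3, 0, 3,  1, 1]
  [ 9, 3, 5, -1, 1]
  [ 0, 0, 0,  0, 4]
x^2 - 8*x + 16

The characteristic polynomial is χ_A(x) = (x - 4)^5, so the eigenvalues are known. The minimal polynomial is
  m_A(x) = Π_λ (x − λ)^{k_λ}
where k_λ is the size of the *largest* Jordan block for λ (equivalently, the smallest k with (A − λI)^k v = 0 for every generalised eigenvector v of λ).

  λ = 4: largest Jordan block has size 2, contributing (x − 4)^2

So m_A(x) = (x - 4)^2 = x^2 - 8*x + 16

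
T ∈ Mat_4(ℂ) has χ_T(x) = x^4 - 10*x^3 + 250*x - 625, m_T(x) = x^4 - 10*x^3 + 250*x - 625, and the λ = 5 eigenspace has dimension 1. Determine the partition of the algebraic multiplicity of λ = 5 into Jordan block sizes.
Block sizes for λ = 5: [3]

Step 1 — from the characteristic polynomial, algebraic multiplicity of λ = 5 is 3. From dim ker(T − (5)·I) = 1, there are exactly 1 Jordan blocks for λ = 5.
Step 2 — from the minimal polynomial, the factor (x − 5)^3 tells us the largest block for λ = 5 has size 3.
Step 3 — with total size 3, 1 blocks, and largest block 3, the block sizes (in nonincreasing order) are [3].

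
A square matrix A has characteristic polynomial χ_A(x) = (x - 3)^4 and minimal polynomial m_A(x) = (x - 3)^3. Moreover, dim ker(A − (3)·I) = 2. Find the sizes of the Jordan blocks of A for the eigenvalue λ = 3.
Block sizes for λ = 3: [3, 1]

Step 1 — from the characteristic polynomial, algebraic multiplicity of λ = 3 is 4. From dim ker(A − (3)·I) = 2, there are exactly 2 Jordan blocks for λ = 3.
Step 2 — from the minimal polynomial, the factor (x − 3)^3 tells us the largest block for λ = 3 has size 3.
Step 3 — with total size 4, 2 blocks, and largest block 3, the block sizes (in nonincreasing order) are [3, 1].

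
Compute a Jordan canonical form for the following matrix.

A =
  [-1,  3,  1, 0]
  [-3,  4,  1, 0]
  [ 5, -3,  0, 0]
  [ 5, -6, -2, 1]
J_3(1) ⊕ J_1(1)

The characteristic polynomial is
  det(x·I − A) = x^4 - 4*x^3 + 6*x^2 - 4*x + 1 = (x - 1)^4

Eigenvalues and multiplicities (the geometric multiplicity of λ is n − rank(A − λI), which equals the number of Jordan blocks for λ):
  λ = 1: algebraic multiplicity = 4, geometric multiplicity = 2

Determining the block sizes for each eigenvalue:
  λ = 1: with am = 4 and gm = 2, the partition is not yet determined (e.g. several partitions of 4 into 2 parts exist). Let N = A − (1)·I. Computing rank(N^1) = 2, rank(N^2) = 1, rank(N^3) = 0; the number of blocks of size ≥ j is rank(N^{j−1}) − rank(N^j), giving [2, 1, 1]. So we have 1 block(s) of size 3, 1 block(s) of size 1 → block sizes [3, 1]

Assembling the blocks gives a Jordan form
J =
  [1, 1, 0, 0]
  [0, 1, 1, 0]
  [0, 0, 1, 0]
  [0, 0, 0, 1]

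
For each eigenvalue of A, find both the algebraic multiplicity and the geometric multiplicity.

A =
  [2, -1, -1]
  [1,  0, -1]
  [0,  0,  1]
λ = 1: alg = 3, geom = 2

Step 1 — factor the characteristic polynomial to read off the algebraic multiplicities:
  χ_A(x) = (x - 1)^3

Step 2 — compute geometric multiplicities via the rank-nullity identity g(λ) = n − rank(A − λI):
  rank(A − (1)·I) = 1, so dim ker(A − (1)·I) = n − 1 = 2

Summary:
  λ = 1: algebraic multiplicity = 3, geometric multiplicity = 2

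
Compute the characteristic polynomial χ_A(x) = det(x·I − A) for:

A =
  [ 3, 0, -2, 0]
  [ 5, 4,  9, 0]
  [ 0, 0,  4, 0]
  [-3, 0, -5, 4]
x^4 - 15*x^3 + 84*x^2 - 208*x + 192

Expanding det(x·I − A) (e.g. by cofactor expansion or by noting that A is similar to its Jordan form J, which has the same characteristic polynomial as A) gives
  χ_A(x) = x^4 - 15*x^3 + 84*x^2 - 208*x + 192
which factors as (x - 4)^3*(x - 3). The eigenvalues (with algebraic multiplicities) are λ = 3 with multiplicity 1, λ = 4 with multiplicity 3.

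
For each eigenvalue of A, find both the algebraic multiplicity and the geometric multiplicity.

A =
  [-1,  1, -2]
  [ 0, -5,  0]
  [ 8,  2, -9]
λ = -5: alg = 3, geom = 2

Step 1 — factor the characteristic polynomial to read off the algebraic multiplicities:
  χ_A(x) = (x + 5)^3

Step 2 — compute geometric multiplicities via the rank-nullity identity g(λ) = n − rank(A − λI):
  rank(A − (-5)·I) = 1, so dim ker(A − (-5)·I) = n − 1 = 2

Summary:
  λ = -5: algebraic multiplicity = 3, geometric multiplicity = 2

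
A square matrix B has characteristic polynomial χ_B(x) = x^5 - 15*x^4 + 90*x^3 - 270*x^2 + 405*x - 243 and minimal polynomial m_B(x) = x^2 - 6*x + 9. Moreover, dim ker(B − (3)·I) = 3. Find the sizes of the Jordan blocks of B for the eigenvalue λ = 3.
Block sizes for λ = 3: [2, 2, 1]

Step 1 — from the characteristic polynomial, algebraic multiplicity of λ = 3 is 5. From dim ker(B − (3)·I) = 3, there are exactly 3 Jordan blocks for λ = 3.
Step 2 — from the minimal polynomial, the factor (x − 3)^2 tells us the largest block for λ = 3 has size 2.
Step 3 — with total size 5, 3 blocks, and largest block 2, the block sizes (in nonincreasing order) are [2, 2, 1].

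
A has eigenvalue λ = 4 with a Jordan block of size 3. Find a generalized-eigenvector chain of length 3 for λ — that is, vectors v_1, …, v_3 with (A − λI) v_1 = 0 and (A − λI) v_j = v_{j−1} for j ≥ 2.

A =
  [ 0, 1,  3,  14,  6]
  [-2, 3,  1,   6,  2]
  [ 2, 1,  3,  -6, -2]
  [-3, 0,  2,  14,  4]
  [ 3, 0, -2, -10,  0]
A Jordan chain for λ = 4 of length 3:
v_1 = (-4, 0, 0, -2, 2)ᵀ
v_2 = (-4, -2, 2, -3, 3)ᵀ
v_3 = (1, 0, 0, 0, 0)ᵀ

Let N = A − (4)·I. We want v_3 with N^3 v_3 = 0 but N^2 v_3 ≠ 0; then v_{j-1} := N · v_j for j = 3, …, 2.

Pick v_3 = (1, 0, 0, 0, 0)ᵀ.
Then v_2 = N · v_3 = (-4, -2, 2, -3, 3)ᵀ.
Then v_1 = N · v_2 = (-4, 0, 0, -2, 2)ᵀ.

Sanity check: (A − (4)·I) v_1 = (0, 0, 0, 0, 0)ᵀ = 0. ✓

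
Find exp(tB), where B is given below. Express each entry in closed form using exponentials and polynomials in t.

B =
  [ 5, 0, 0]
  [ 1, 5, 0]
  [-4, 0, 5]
e^{tB} =
  [exp(5*t), 0, 0]
  [t*exp(5*t), exp(5*t), 0]
  [-4*t*exp(5*t), 0, exp(5*t)]

Strategy: write B = P · J · P⁻¹ where J is a Jordan canonical form, so e^{tB} = P · e^{tJ} · P⁻¹, and e^{tJ} can be computed block-by-block.

B has Jordan form
J =
  [5, 1, 0]
  [0, 5, 0]
  [0, 0, 5]
(up to reordering of blocks).

Per-block formulas:
  For a 1×1 block at λ = 5: exp(t · [5]) = [e^(5t)].
  For a 2×2 Jordan block J_2(5): exp(t · J_2(5)) = e^(5t)·(I + t·N), where N is the 2×2 nilpotent shift.

After assembling e^{tJ} and conjugating by P, we get:

e^{tB} =
  [exp(5*t), 0, 0]
  [t*exp(5*t), exp(5*t), 0]
  [-4*t*exp(5*t), 0, exp(5*t)]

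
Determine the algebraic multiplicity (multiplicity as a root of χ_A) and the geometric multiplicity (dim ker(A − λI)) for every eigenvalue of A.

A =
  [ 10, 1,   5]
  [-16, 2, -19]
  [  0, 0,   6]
λ = 6: alg = 3, geom = 1

Step 1 — factor the characteristic polynomial to read off the algebraic multiplicities:
  χ_A(x) = (x - 6)^3

Step 2 — compute geometric multiplicities via the rank-nullity identity g(λ) = n − rank(A − λI):
  rank(A − (6)·I) = 2, so dim ker(A − (6)·I) = n − 2 = 1

Summary:
  λ = 6: algebraic multiplicity = 3, geometric multiplicity = 1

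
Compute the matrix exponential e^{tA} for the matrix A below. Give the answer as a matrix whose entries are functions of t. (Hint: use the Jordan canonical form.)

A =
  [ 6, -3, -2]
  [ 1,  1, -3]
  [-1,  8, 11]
e^{tA} =
  [-t^2*exp(6*t)/2 + exp(6*t), -t^2*exp(6*t)/2 - 3*t*exp(6*t), -t^2*exp(6*t)/2 - 2*t*exp(6*t)]
  [-t^2*exp(6*t) + t*exp(6*t), -t^2*exp(6*t) - 5*t*exp(6*t) + exp(6*t), -t^2*exp(6*t) - 3*t*exp(6*t)]
  [3*t^2*exp(6*t)/2 - t*exp(6*t), 3*t^2*exp(6*t)/2 + 8*t*exp(6*t), 3*t^2*exp(6*t)/2 + 5*t*exp(6*t) + exp(6*t)]

Strategy: write A = P · J · P⁻¹ where J is a Jordan canonical form, so e^{tA} = P · e^{tJ} · P⁻¹, and e^{tJ} can be computed block-by-block.

A has Jordan form
J =
  [6, 1, 0]
  [0, 6, 1]
  [0, 0, 6]
(up to reordering of blocks).

Per-block formulas:
  For a 3×3 Jordan block J_3(6): exp(t · J_3(6)) = e^(6t)·(I + t·N + (t^2/2)·N^2), where N is the 3×3 nilpotent shift.

After assembling e^{tJ} and conjugating by P, we get:

e^{tA} =
  [-t^2*exp(6*t)/2 + exp(6*t), -t^2*exp(6*t)/2 - 3*t*exp(6*t), -t^2*exp(6*t)/2 - 2*t*exp(6*t)]
  [-t^2*exp(6*t) + t*exp(6*t), -t^2*exp(6*t) - 5*t*exp(6*t) + exp(6*t), -t^2*exp(6*t) - 3*t*exp(6*t)]
  [3*t^2*exp(6*t)/2 - t*exp(6*t), 3*t^2*exp(6*t)/2 + 8*t*exp(6*t), 3*t^2*exp(6*t)/2 + 5*t*exp(6*t) + exp(6*t)]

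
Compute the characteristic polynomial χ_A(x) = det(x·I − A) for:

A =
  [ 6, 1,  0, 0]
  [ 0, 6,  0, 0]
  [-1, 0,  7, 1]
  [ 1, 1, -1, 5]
x^4 - 24*x^3 + 216*x^2 - 864*x + 1296

Expanding det(x·I − A) (e.g. by cofactor expansion or by noting that A is similar to its Jordan form J, which has the same characteristic polynomial as A) gives
  χ_A(x) = x^4 - 24*x^3 + 216*x^2 - 864*x + 1296
which factors as (x - 6)^4. The eigenvalues (with algebraic multiplicities) are λ = 6 with multiplicity 4.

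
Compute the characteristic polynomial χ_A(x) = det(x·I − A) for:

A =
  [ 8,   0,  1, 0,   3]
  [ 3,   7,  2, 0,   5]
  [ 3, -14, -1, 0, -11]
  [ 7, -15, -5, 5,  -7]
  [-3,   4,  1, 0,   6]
x^5 - 25*x^4 + 250*x^3 - 1250*x^2 + 3125*x - 3125

Expanding det(x·I − A) (e.g. by cofactor expansion or by noting that A is similar to its Jordan form J, which has the same characteristic polynomial as A) gives
  χ_A(x) = x^5 - 25*x^4 + 250*x^3 - 1250*x^2 + 3125*x - 3125
which factors as (x - 5)^5. The eigenvalues (with algebraic multiplicities) are λ = 5 with multiplicity 5.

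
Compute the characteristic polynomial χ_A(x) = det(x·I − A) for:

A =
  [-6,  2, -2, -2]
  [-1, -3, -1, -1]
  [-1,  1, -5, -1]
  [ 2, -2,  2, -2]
x^4 + 16*x^3 + 96*x^2 + 256*x + 256

Expanding det(x·I − A) (e.g. by cofactor expansion or by noting that A is similar to its Jordan form J, which has the same characteristic polynomial as A) gives
  χ_A(x) = x^4 + 16*x^3 + 96*x^2 + 256*x + 256
which factors as (x + 4)^4. The eigenvalues (with algebraic multiplicities) are λ = -4 with multiplicity 4.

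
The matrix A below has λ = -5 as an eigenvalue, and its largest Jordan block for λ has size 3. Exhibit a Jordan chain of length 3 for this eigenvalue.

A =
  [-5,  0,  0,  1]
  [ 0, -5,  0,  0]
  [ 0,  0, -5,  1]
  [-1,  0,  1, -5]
A Jordan chain for λ = -5 of length 3:
v_1 = (-1, 0, -1, 0)ᵀ
v_2 = (0, 0, 0, -1)ᵀ
v_3 = (1, 0, 0, 0)ᵀ

Let N = A − (-5)·I. We want v_3 with N^3 v_3 = 0 but N^2 v_3 ≠ 0; then v_{j-1} := N · v_j for j = 3, …, 2.

Pick v_3 = (1, 0, 0, 0)ᵀ.
Then v_2 = N · v_3 = (0, 0, 0, -1)ᵀ.
Then v_1 = N · v_2 = (-1, 0, -1, 0)ᵀ.

Sanity check: (A − (-5)·I) v_1 = (0, 0, 0, 0)ᵀ = 0. ✓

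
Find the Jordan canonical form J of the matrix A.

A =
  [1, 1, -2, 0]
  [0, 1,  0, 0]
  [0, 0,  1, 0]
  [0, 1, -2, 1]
J_2(1) ⊕ J_1(1) ⊕ J_1(1)

The characteristic polynomial is
  det(x·I − A) = x^4 - 4*x^3 + 6*x^2 - 4*x + 1 = (x - 1)^4

Eigenvalues and multiplicities (the geometric multiplicity of λ is n − rank(A − λI), which equals the number of Jordan blocks for λ):
  λ = 1: algebraic multiplicity = 4, geometric multiplicity = 3

Determining the block sizes for each eigenvalue:
  λ = 1: 3 blocks summing to 4 forces exactly one block of size 2 and the rest size 1 → block sizes [2, 1, 1]

Assembling the blocks gives a Jordan form
J =
  [1, 1, 0, 0]
  [0, 1, 0, 0]
  [0, 0, 1, 0]
  [0, 0, 0, 1]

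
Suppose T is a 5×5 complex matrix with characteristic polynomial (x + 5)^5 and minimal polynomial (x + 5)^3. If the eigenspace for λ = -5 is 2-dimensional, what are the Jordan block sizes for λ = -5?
Block sizes for λ = -5: [3, 2]

Step 1 — from the characteristic polynomial, algebraic multiplicity of λ = -5 is 5. From dim ker(T − (-5)·I) = 2, there are exactly 2 Jordan blocks for λ = -5.
Step 2 — from the minimal polynomial, the factor (x + 5)^3 tells us the largest block for λ = -5 has size 3.
Step 3 — with total size 5, 2 blocks, and largest block 3, the block sizes (in nonincreasing order) are [3, 2].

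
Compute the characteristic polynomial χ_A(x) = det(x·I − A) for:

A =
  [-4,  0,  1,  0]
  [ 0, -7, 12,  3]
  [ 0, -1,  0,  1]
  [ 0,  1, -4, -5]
x^4 + 16*x^3 + 96*x^2 + 256*x + 256

Expanding det(x·I − A) (e.g. by cofactor expansion or by noting that A is similar to its Jordan form J, which has the same characteristic polynomial as A) gives
  χ_A(x) = x^4 + 16*x^3 + 96*x^2 + 256*x + 256
which factors as (x + 4)^4. The eigenvalues (with algebraic multiplicities) are λ = -4 with multiplicity 4.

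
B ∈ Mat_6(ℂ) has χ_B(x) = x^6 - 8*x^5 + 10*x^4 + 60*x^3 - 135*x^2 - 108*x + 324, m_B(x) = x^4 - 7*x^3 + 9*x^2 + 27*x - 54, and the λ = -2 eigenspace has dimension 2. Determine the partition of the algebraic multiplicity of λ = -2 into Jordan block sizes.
Block sizes for λ = -2: [1, 1]

Step 1 — from the characteristic polynomial, algebraic multiplicity of λ = -2 is 2. From dim ker(B − (-2)·I) = 2, there are exactly 2 Jordan blocks for λ = -2.
Step 2 — from the minimal polynomial, the factor (x + 2) tells us the largest block for λ = -2 has size 1.
Step 3 — with total size 2, 2 blocks, and largest block 1, the block sizes (in nonincreasing order) are [1, 1].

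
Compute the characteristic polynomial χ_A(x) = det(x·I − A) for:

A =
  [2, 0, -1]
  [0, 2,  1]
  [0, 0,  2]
x^3 - 6*x^2 + 12*x - 8

Expanding det(x·I − A) (e.g. by cofactor expansion or by noting that A is similar to its Jordan form J, which has the same characteristic polynomial as A) gives
  χ_A(x) = x^3 - 6*x^2 + 12*x - 8
which factors as (x - 2)^3. The eigenvalues (with algebraic multiplicities) are λ = 2 with multiplicity 3.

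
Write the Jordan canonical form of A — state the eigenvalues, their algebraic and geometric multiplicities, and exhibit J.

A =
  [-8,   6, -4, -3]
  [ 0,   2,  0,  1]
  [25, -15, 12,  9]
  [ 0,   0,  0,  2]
J_2(2) ⊕ J_2(2)

The characteristic polynomial is
  det(x·I − A) = x^4 - 8*x^3 + 24*x^2 - 32*x + 16 = (x - 2)^4

Eigenvalues and multiplicities (the geometric multiplicity of λ is n − rank(A − λI), which equals the number of Jordan blocks for λ):
  λ = 2: algebraic multiplicity = 4, geometric multiplicity = 2

Determining the block sizes for each eigenvalue:
  λ = 2: with am = 4 and gm = 2, the partition is not yet determined (e.g. several partitions of 4 into 2 parts exist). Let N = A − (2)·I. Computing rank(N^1) = 2, rank(N^2) = 0; the number of blocks of size ≥ j is rank(N^{j−1}) − rank(N^j), giving [2, 2]. So we have 2 block(s) of size 2 → block sizes [2, 2]

Assembling the blocks gives a Jordan form
J =
  [2, 1, 0, 0]
  [0, 2, 0, 0]
  [0, 0, 2, 1]
  [0, 0, 0, 2]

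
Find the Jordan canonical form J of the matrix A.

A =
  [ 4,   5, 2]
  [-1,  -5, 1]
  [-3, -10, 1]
J_3(0)

The characteristic polynomial is
  det(x·I − A) = x^3

Eigenvalues and multiplicities (the geometric multiplicity of λ is n − rank(A − λI), which equals the number of Jordan blocks for λ):
  λ = 0: algebraic multiplicity = 3, geometric multiplicity = 1

Determining the block sizes for each eigenvalue:
  λ = 0: one block (gm = 1), so the single block has size am = 3 → block sizes [3]

Assembling the blocks gives a Jordan form
J =
  [0, 1, 0]
  [0, 0, 1]
  [0, 0, 0]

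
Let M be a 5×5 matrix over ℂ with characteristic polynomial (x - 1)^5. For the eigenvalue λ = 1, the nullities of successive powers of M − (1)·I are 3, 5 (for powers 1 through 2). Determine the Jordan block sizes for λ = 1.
Block sizes for λ = 1: [2, 2, 1]

From the dimensions of kernels of powers, the number of Jordan blocks of size at least j is d_j − d_{j−1} where d_j = dim ker(N^j) (with d_0 = 0). Computing the differences gives [3, 2].
The number of blocks of size exactly k is (#blocks of size ≥ k) − (#blocks of size ≥ k + 1), so the partition is: 1 block(s) of size 1, 2 block(s) of size 2.
In nonincreasing order the block sizes are [2, 2, 1].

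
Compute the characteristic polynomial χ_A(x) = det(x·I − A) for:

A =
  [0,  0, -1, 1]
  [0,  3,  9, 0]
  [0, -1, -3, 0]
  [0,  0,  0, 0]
x^4

Expanding det(x·I − A) (e.g. by cofactor expansion or by noting that A is similar to its Jordan form J, which has the same characteristic polynomial as A) gives
  χ_A(x) = x^4
which factors as x^4. The eigenvalues (with algebraic multiplicities) are λ = 0 with multiplicity 4.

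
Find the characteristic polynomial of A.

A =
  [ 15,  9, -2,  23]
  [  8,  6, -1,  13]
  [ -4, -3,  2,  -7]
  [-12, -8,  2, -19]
x^4 - 4*x^3 + 6*x^2 - 4*x + 1

Expanding det(x·I − A) (e.g. by cofactor expansion or by noting that A is similar to its Jordan form J, which has the same characteristic polynomial as A) gives
  χ_A(x) = x^4 - 4*x^3 + 6*x^2 - 4*x + 1
which factors as (x - 1)^4. The eigenvalues (with algebraic multiplicities) are λ = 1 with multiplicity 4.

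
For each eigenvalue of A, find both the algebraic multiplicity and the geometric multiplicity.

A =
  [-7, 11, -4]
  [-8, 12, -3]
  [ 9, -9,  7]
λ = 4: alg = 3, geom = 1

Step 1 — factor the characteristic polynomial to read off the algebraic multiplicities:
  χ_A(x) = (x - 4)^3

Step 2 — compute geometric multiplicities via the rank-nullity identity g(λ) = n − rank(A − λI):
  rank(A − (4)·I) = 2, so dim ker(A − (4)·I) = n − 2 = 1

Summary:
  λ = 4: algebraic multiplicity = 3, geometric multiplicity = 1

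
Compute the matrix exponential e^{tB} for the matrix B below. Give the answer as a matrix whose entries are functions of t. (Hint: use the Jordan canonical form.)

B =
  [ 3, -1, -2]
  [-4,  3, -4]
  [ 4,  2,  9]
e^{tB} =
  [-2*t*exp(5*t) + exp(5*t), -t*exp(5*t), -2*t*exp(5*t)]
  [-4*t*exp(5*t), -2*t*exp(5*t) + exp(5*t), -4*t*exp(5*t)]
  [4*t*exp(5*t), 2*t*exp(5*t), 4*t*exp(5*t) + exp(5*t)]

Strategy: write B = P · J · P⁻¹ where J is a Jordan canonical form, so e^{tB} = P · e^{tJ} · P⁻¹, and e^{tJ} can be computed block-by-block.

B has Jordan form
J =
  [5, 1, 0]
  [0, 5, 0]
  [0, 0, 5]
(up to reordering of blocks).

Per-block formulas:
  For a 2×2 Jordan block J_2(5): exp(t · J_2(5)) = e^(5t)·(I + t·N), where N is the 2×2 nilpotent shift.
  For a 1×1 block at λ = 5: exp(t · [5]) = [e^(5t)].

After assembling e^{tJ} and conjugating by P, we get:

e^{tB} =
  [-2*t*exp(5*t) + exp(5*t), -t*exp(5*t), -2*t*exp(5*t)]
  [-4*t*exp(5*t), -2*t*exp(5*t) + exp(5*t), -4*t*exp(5*t)]
  [4*t*exp(5*t), 2*t*exp(5*t), 4*t*exp(5*t) + exp(5*t)]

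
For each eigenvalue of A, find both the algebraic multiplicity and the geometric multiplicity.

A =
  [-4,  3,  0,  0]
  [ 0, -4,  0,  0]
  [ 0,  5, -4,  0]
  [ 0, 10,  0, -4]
λ = -4: alg = 4, geom = 3

Step 1 — factor the characteristic polynomial to read off the algebraic multiplicities:
  χ_A(x) = (x + 4)^4

Step 2 — compute geometric multiplicities via the rank-nullity identity g(λ) = n − rank(A − λI):
  rank(A − (-4)·I) = 1, so dim ker(A − (-4)·I) = n − 1 = 3

Summary:
  λ = -4: algebraic multiplicity = 4, geometric multiplicity = 3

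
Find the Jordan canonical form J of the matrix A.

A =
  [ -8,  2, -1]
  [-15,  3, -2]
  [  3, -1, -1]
J_3(-2)

The characteristic polynomial is
  det(x·I − A) = x^3 + 6*x^2 + 12*x + 8 = (x + 2)^3

Eigenvalues and multiplicities (the geometric multiplicity of λ is n − rank(A − λI), which equals the number of Jordan blocks for λ):
  λ = -2: algebraic multiplicity = 3, geometric multiplicity = 1

Determining the block sizes for each eigenvalue:
  λ = -2: one block (gm = 1), so the single block has size am = 3 → block sizes [3]

Assembling the blocks gives a Jordan form
J =
  [-2,  1,  0]
  [ 0, -2,  1]
  [ 0,  0, -2]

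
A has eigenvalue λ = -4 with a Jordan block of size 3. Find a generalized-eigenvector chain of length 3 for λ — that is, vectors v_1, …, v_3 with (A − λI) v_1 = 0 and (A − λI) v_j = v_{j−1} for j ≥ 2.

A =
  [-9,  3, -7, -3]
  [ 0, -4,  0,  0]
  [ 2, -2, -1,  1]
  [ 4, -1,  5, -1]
A Jordan chain for λ = -4 of length 3:
v_1 = (2, 0, -1, -1)ᵀ
v_2 = (3, 0, -2, -1)ᵀ
v_3 = (0, 1, 0, 0)ᵀ

Let N = A − (-4)·I. We want v_3 with N^3 v_3 = 0 but N^2 v_3 ≠ 0; then v_{j-1} := N · v_j for j = 3, …, 2.

Pick v_3 = (0, 1, 0, 0)ᵀ.
Then v_2 = N · v_3 = (3, 0, -2, -1)ᵀ.
Then v_1 = N · v_2 = (2, 0, -1, -1)ᵀ.

Sanity check: (A − (-4)·I) v_1 = (0, 0, 0, 0)ᵀ = 0. ✓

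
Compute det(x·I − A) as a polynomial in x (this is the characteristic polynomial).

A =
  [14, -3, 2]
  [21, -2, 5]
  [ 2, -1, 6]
x^3 - 18*x^2 + 108*x - 216

Expanding det(x·I − A) (e.g. by cofactor expansion or by noting that A is similar to its Jordan form J, which has the same characteristic polynomial as A) gives
  χ_A(x) = x^3 - 18*x^2 + 108*x - 216
which factors as (x - 6)^3. The eigenvalues (with algebraic multiplicities) are λ = 6 with multiplicity 3.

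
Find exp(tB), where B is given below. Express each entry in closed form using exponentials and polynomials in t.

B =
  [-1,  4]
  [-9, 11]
e^{tB} =
  [-6*t*exp(5*t) + exp(5*t), 4*t*exp(5*t)]
  [-9*t*exp(5*t), 6*t*exp(5*t) + exp(5*t)]

Strategy: write B = P · J · P⁻¹ where J is a Jordan canonical form, so e^{tB} = P · e^{tJ} · P⁻¹, and e^{tJ} can be computed block-by-block.

B has Jordan form
J =
  [5, 1]
  [0, 5]
(up to reordering of blocks).

Per-block formulas:
  For a 2×2 Jordan block J_2(5): exp(t · J_2(5)) = e^(5t)·(I + t·N), where N is the 2×2 nilpotent shift.

After assembling e^{tJ} and conjugating by P, we get:

e^{tB} =
  [-6*t*exp(5*t) + exp(5*t), 4*t*exp(5*t)]
  [-9*t*exp(5*t), 6*t*exp(5*t) + exp(5*t)]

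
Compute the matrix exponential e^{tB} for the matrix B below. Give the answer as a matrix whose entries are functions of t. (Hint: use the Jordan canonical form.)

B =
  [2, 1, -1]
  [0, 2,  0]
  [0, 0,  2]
e^{tB} =
  [exp(2*t), t*exp(2*t), -t*exp(2*t)]
  [0, exp(2*t), 0]
  [0, 0, exp(2*t)]

Strategy: write B = P · J · P⁻¹ where J is a Jordan canonical form, so e^{tB} = P · e^{tJ} · P⁻¹, and e^{tJ} can be computed block-by-block.

B has Jordan form
J =
  [2, 1, 0]
  [0, 2, 0]
  [0, 0, 2]
(up to reordering of blocks).

Per-block formulas:
  For a 2×2 Jordan block J_2(2): exp(t · J_2(2)) = e^(2t)·(I + t·N), where N is the 2×2 nilpotent shift.
  For a 1×1 block at λ = 2: exp(t · [2]) = [e^(2t)].

After assembling e^{tJ} and conjugating by P, we get:

e^{tB} =
  [exp(2*t), t*exp(2*t), -t*exp(2*t)]
  [0, exp(2*t), 0]
  [0, 0, exp(2*t)]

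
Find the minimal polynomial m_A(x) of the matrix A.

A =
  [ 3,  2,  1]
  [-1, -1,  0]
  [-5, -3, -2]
x^3

The characteristic polynomial is χ_A(x) = x^3, so the eigenvalues are known. The minimal polynomial is
  m_A(x) = Π_λ (x − λ)^{k_λ}
where k_λ is the size of the *largest* Jordan block for λ (equivalently, the smallest k with (A − λI)^k v = 0 for every generalised eigenvector v of λ).

  λ = 0: largest Jordan block has size 3, contributing (x − 0)^3

So m_A(x) = x^3 = x^3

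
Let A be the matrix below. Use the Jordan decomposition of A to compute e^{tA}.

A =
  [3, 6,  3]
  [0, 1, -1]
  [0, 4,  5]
e^{tA} =
  [exp(3*t), 6*t*exp(3*t), 3*t*exp(3*t)]
  [0, -2*t*exp(3*t) + exp(3*t), -t*exp(3*t)]
  [0, 4*t*exp(3*t), 2*t*exp(3*t) + exp(3*t)]

Strategy: write A = P · J · P⁻¹ where J is a Jordan canonical form, so e^{tA} = P · e^{tJ} · P⁻¹, and e^{tJ} can be computed block-by-block.

A has Jordan form
J =
  [3, 1, 0]
  [0, 3, 0]
  [0, 0, 3]
(up to reordering of blocks).

Per-block formulas:
  For a 2×2 Jordan block J_2(3): exp(t · J_2(3)) = e^(3t)·(I + t·N), where N is the 2×2 nilpotent shift.
  For a 1×1 block at λ = 3: exp(t · [3]) = [e^(3t)].

After assembling e^{tJ} and conjugating by P, we get:

e^{tA} =
  [exp(3*t), 6*t*exp(3*t), 3*t*exp(3*t)]
  [0, -2*t*exp(3*t) + exp(3*t), -t*exp(3*t)]
  [0, 4*t*exp(3*t), 2*t*exp(3*t) + exp(3*t)]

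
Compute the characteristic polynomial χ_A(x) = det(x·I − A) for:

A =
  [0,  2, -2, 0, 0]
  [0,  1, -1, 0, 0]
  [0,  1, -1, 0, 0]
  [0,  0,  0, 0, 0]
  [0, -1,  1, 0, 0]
x^5

Expanding det(x·I − A) (e.g. by cofactor expansion or by noting that A is similar to its Jordan form J, which has the same characteristic polynomial as A) gives
  χ_A(x) = x^5
which factors as x^5. The eigenvalues (with algebraic multiplicities) are λ = 0 with multiplicity 5.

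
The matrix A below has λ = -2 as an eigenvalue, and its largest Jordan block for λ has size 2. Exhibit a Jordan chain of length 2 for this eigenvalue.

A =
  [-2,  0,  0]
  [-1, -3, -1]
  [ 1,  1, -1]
A Jordan chain for λ = -2 of length 2:
v_1 = (0, -1, 1)ᵀ
v_2 = (1, 0, 0)ᵀ

Let N = A − (-2)·I. We want v_2 with N^2 v_2 = 0 but N^1 v_2 ≠ 0; then v_{j-1} := N · v_j for j = 2, …, 2.

Pick v_2 = (1, 0, 0)ᵀ.
Then v_1 = N · v_2 = (0, -1, 1)ᵀ.

Sanity check: (A − (-2)·I) v_1 = (0, 0, 0)ᵀ = 0. ✓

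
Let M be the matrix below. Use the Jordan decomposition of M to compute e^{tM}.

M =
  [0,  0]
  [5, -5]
e^{tM} =
  [1, 0]
  [1 - exp(-5*t), exp(-5*t)]

Strategy: write M = P · J · P⁻¹ where J is a Jordan canonical form, so e^{tM} = P · e^{tJ} · P⁻¹, and e^{tJ} can be computed block-by-block.

M has Jordan form
J =
  [-5, 0]
  [ 0, 0]
(up to reordering of blocks).

Per-block formulas:
  For a 1×1 block at λ = -5: exp(t · [-5]) = [e^(-5t)].
  For a 1×1 block at λ = 0: exp(t · [0]) = [e^(0t)].

After assembling e^{tJ} and conjugating by P, we get:

e^{tM} =
  [1, 0]
  [1 - exp(-5*t), exp(-5*t)]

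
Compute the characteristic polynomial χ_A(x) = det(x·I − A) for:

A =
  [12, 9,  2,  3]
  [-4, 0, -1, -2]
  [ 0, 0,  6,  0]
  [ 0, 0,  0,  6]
x^4 - 24*x^3 + 216*x^2 - 864*x + 1296

Expanding det(x·I − A) (e.g. by cofactor expansion or by noting that A is similar to its Jordan form J, which has the same characteristic polynomial as A) gives
  χ_A(x) = x^4 - 24*x^3 + 216*x^2 - 864*x + 1296
which factors as (x - 6)^4. The eigenvalues (with algebraic multiplicities) are λ = 6 with multiplicity 4.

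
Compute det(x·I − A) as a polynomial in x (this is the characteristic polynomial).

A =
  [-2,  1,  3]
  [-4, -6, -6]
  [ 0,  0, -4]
x^3 + 12*x^2 + 48*x + 64

Expanding det(x·I − A) (e.g. by cofactor expansion or by noting that A is similar to its Jordan form J, which has the same characteristic polynomial as A) gives
  χ_A(x) = x^3 + 12*x^2 + 48*x + 64
which factors as (x + 4)^3. The eigenvalues (with algebraic multiplicities) are λ = -4 with multiplicity 3.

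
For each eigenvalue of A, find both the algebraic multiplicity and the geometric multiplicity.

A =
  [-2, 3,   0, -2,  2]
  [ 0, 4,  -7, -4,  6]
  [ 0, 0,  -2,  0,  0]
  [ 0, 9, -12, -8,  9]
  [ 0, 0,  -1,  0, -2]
λ = -2: alg = 5, geom = 2

Step 1 — factor the characteristic polynomial to read off the algebraic multiplicities:
  χ_A(x) = (x + 2)^5

Step 2 — compute geometric multiplicities via the rank-nullity identity g(λ) = n − rank(A − λI):
  rank(A − (-2)·I) = 3, so dim ker(A − (-2)·I) = n − 3 = 2

Summary:
  λ = -2: algebraic multiplicity = 5, geometric multiplicity = 2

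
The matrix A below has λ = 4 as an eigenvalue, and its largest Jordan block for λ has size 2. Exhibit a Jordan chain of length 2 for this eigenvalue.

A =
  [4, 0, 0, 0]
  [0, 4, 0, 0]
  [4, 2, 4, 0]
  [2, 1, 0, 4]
A Jordan chain for λ = 4 of length 2:
v_1 = (0, 0, 4, 2)ᵀ
v_2 = (1, 0, 0, 0)ᵀ

Let N = A − (4)·I. We want v_2 with N^2 v_2 = 0 but N^1 v_2 ≠ 0; then v_{j-1} := N · v_j for j = 2, …, 2.

Pick v_2 = (1, 0, 0, 0)ᵀ.
Then v_1 = N · v_2 = (0, 0, 4, 2)ᵀ.

Sanity check: (A − (4)·I) v_1 = (0, 0, 0, 0)ᵀ = 0. ✓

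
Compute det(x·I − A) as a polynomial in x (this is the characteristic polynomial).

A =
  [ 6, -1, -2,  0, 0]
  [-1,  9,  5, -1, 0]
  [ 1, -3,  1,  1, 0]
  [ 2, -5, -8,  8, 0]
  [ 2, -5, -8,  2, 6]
x^5 - 30*x^4 + 360*x^3 - 2160*x^2 + 6480*x - 7776

Expanding det(x·I − A) (e.g. by cofactor expansion or by noting that A is similar to its Jordan form J, which has the same characteristic polynomial as A) gives
  χ_A(x) = x^5 - 30*x^4 + 360*x^3 - 2160*x^2 + 6480*x - 7776
which factors as (x - 6)^5. The eigenvalues (with algebraic multiplicities) are λ = 6 with multiplicity 5.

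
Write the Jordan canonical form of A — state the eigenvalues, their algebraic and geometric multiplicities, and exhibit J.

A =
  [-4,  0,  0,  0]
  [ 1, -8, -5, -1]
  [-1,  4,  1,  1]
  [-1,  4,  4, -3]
J_1(-4) ⊕ J_1(-4) ⊕ J_2(-3)

The characteristic polynomial is
  det(x·I − A) = x^4 + 14*x^3 + 73*x^2 + 168*x + 144 = (x + 3)^2*(x + 4)^2

Eigenvalues and multiplicities (the geometric multiplicity of λ is n − rank(A − λI), which equals the number of Jordan blocks for λ):
  λ = -4: algebraic multiplicity = 2, geometric multiplicity = 2
  λ = -3: algebraic multiplicity = 2, geometric multiplicity = 1

Determining the block sizes for each eigenvalue:
  λ = -4: gm = am = 2, so every block has size 1 → block sizes [1, 1]
  λ = -3: one block (gm = 1), so the single block has size am = 2 → block sizes [2]

Assembling the blocks gives a Jordan form
J =
  [-4,  0,  0,  0]
  [ 0, -4,  0,  0]
  [ 0,  0, -3,  1]
  [ 0,  0,  0, -3]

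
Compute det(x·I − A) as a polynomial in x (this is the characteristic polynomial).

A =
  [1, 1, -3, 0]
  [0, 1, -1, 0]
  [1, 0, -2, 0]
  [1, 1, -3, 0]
x^4

Expanding det(x·I − A) (e.g. by cofactor expansion or by noting that A is similar to its Jordan form J, which has the same characteristic polynomial as A) gives
  χ_A(x) = x^4
which factors as x^4. The eigenvalues (with algebraic multiplicities) are λ = 0 with multiplicity 4.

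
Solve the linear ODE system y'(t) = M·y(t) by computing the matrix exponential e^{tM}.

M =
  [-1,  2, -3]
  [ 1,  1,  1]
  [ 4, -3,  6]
e^{tM} =
  [-t^2*exp(2*t)/2 - 3*t*exp(2*t) + exp(2*t), t^2*exp(2*t)/2 + 2*t*exp(2*t), -t^2*exp(2*t)/2 - 3*t*exp(2*t)]
  [t*exp(2*t), -t*exp(2*t) + exp(2*t), t*exp(2*t)]
  [t^2*exp(2*t)/2 + 4*t*exp(2*t), -t^2*exp(2*t)/2 - 3*t*exp(2*t), t^2*exp(2*t)/2 + 4*t*exp(2*t) + exp(2*t)]

Strategy: write M = P · J · P⁻¹ where J is a Jordan canonical form, so e^{tM} = P · e^{tJ} · P⁻¹, and e^{tJ} can be computed block-by-block.

M has Jordan form
J =
  [2, 1, 0]
  [0, 2, 1]
  [0, 0, 2]
(up to reordering of blocks).

Per-block formulas:
  For a 3×3 Jordan block J_3(2): exp(t · J_3(2)) = e^(2t)·(I + t·N + (t^2/2)·N^2), where N is the 3×3 nilpotent shift.

After assembling e^{tJ} and conjugating by P, we get:

e^{tM} =
  [-t^2*exp(2*t)/2 - 3*t*exp(2*t) + exp(2*t), t^2*exp(2*t)/2 + 2*t*exp(2*t), -t^2*exp(2*t)/2 - 3*t*exp(2*t)]
  [t*exp(2*t), -t*exp(2*t) + exp(2*t), t*exp(2*t)]
  [t^2*exp(2*t)/2 + 4*t*exp(2*t), -t^2*exp(2*t)/2 - 3*t*exp(2*t), t^2*exp(2*t)/2 + 4*t*exp(2*t) + exp(2*t)]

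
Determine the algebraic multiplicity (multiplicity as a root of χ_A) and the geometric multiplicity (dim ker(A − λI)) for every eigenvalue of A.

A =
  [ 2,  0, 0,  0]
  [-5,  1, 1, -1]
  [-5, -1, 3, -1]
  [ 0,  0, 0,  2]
λ = 2: alg = 4, geom = 3

Step 1 — factor the characteristic polynomial to read off the algebraic multiplicities:
  χ_A(x) = (x - 2)^4

Step 2 — compute geometric multiplicities via the rank-nullity identity g(λ) = n − rank(A − λI):
  rank(A − (2)·I) = 1, so dim ker(A − (2)·I) = n − 1 = 3

Summary:
  λ = 2: algebraic multiplicity = 4, geometric multiplicity = 3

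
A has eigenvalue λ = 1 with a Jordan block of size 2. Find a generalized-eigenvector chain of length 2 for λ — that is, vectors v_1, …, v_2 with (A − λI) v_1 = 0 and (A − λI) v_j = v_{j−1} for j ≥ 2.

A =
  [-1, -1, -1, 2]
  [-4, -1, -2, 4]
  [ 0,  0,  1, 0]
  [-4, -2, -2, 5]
A Jordan chain for λ = 1 of length 2:
v_1 = (-2, -4, 0, -4)ᵀ
v_2 = (1, 0, 0, 0)ᵀ

Let N = A − (1)·I. We want v_2 with N^2 v_2 = 0 but N^1 v_2 ≠ 0; then v_{j-1} := N · v_j for j = 2, …, 2.

Pick v_2 = (1, 0, 0, 0)ᵀ.
Then v_1 = N · v_2 = (-2, -4, 0, -4)ᵀ.

Sanity check: (A − (1)·I) v_1 = (0, 0, 0, 0)ᵀ = 0. ✓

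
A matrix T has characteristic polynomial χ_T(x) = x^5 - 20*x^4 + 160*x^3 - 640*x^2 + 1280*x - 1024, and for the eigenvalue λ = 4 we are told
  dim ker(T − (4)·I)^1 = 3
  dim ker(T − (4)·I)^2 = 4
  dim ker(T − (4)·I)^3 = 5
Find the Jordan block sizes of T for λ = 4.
Block sizes for λ = 4: [3, 1, 1]

From the dimensions of kernels of powers, the number of Jordan blocks of size at least j is d_j − d_{j−1} where d_j = dim ker(N^j) (with d_0 = 0). Computing the differences gives [3, 1, 1].
The number of blocks of size exactly k is (#blocks of size ≥ k) − (#blocks of size ≥ k + 1), so the partition is: 2 block(s) of size 1, 1 block(s) of size 3.
In nonincreasing order the block sizes are [3, 1, 1].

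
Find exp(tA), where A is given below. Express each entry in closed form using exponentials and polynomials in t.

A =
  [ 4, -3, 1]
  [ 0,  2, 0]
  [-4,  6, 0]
e^{tA} =
  [2*t*exp(2*t) + exp(2*t), -3*t*exp(2*t), t*exp(2*t)]
  [0, exp(2*t), 0]
  [-4*t*exp(2*t), 6*t*exp(2*t), -2*t*exp(2*t) + exp(2*t)]

Strategy: write A = P · J · P⁻¹ where J is a Jordan canonical form, so e^{tA} = P · e^{tJ} · P⁻¹, and e^{tJ} can be computed block-by-block.

A has Jordan form
J =
  [2, 1, 0]
  [0, 2, 0]
  [0, 0, 2]
(up to reordering of blocks).

Per-block formulas:
  For a 2×2 Jordan block J_2(2): exp(t · J_2(2)) = e^(2t)·(I + t·N), where N is the 2×2 nilpotent shift.
  For a 1×1 block at λ = 2: exp(t · [2]) = [e^(2t)].

After assembling e^{tJ} and conjugating by P, we get:

e^{tA} =
  [2*t*exp(2*t) + exp(2*t), -3*t*exp(2*t), t*exp(2*t)]
  [0, exp(2*t), 0]
  [-4*t*exp(2*t), 6*t*exp(2*t), -2*t*exp(2*t) + exp(2*t)]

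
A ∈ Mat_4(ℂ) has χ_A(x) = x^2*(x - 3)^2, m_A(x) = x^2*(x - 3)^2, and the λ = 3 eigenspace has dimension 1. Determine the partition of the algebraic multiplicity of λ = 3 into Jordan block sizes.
Block sizes for λ = 3: [2]

Step 1 — from the characteristic polynomial, algebraic multiplicity of λ = 3 is 2. From dim ker(A − (3)·I) = 1, there are exactly 1 Jordan blocks for λ = 3.
Step 2 — from the minimal polynomial, the factor (x − 3)^2 tells us the largest block for λ = 3 has size 2.
Step 3 — with total size 2, 1 blocks, and largest block 2, the block sizes (in nonincreasing order) are [2].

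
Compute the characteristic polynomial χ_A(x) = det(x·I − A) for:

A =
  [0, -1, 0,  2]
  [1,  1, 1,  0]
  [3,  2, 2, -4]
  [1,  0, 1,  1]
x^4 - 4*x^3 + 6*x^2 - 4*x + 1

Expanding det(x·I − A) (e.g. by cofactor expansion or by noting that A is similar to its Jordan form J, which has the same characteristic polynomial as A) gives
  χ_A(x) = x^4 - 4*x^3 + 6*x^2 - 4*x + 1
which factors as (x - 1)^4. The eigenvalues (with algebraic multiplicities) are λ = 1 with multiplicity 4.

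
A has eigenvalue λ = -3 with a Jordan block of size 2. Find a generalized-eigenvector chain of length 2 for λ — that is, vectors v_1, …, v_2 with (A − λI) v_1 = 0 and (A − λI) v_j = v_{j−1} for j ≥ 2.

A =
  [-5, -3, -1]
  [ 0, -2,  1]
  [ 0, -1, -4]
A Jordan chain for λ = -3 of length 2:
v_1 = (1, -1, 1)ᵀ
v_2 = (1, -1, 0)ᵀ

Let N = A − (-3)·I. We want v_2 with N^2 v_2 = 0 but N^1 v_2 ≠ 0; then v_{j-1} := N · v_j for j = 2, …, 2.

Pick v_2 = (1, -1, 0)ᵀ.
Then v_1 = N · v_2 = (1, -1, 1)ᵀ.

Sanity check: (A − (-3)·I) v_1 = (0, 0, 0)ᵀ = 0. ✓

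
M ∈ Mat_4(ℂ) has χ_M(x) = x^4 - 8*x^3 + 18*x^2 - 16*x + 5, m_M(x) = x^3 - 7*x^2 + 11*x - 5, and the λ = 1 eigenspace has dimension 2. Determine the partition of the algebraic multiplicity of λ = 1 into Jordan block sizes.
Block sizes for λ = 1: [2, 1]

Step 1 — from the characteristic polynomial, algebraic multiplicity of λ = 1 is 3. From dim ker(M − (1)·I) = 2, there are exactly 2 Jordan blocks for λ = 1.
Step 2 — from the minimal polynomial, the factor (x − 1)^2 tells us the largest block for λ = 1 has size 2.
Step 3 — with total size 3, 2 blocks, and largest block 2, the block sizes (in nonincreasing order) are [2, 1].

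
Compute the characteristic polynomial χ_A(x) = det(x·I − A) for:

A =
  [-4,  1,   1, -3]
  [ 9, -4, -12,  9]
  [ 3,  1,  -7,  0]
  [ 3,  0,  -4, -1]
x^4 + 16*x^3 + 96*x^2 + 256*x + 256

Expanding det(x·I − A) (e.g. by cofactor expansion or by noting that A is similar to its Jordan form J, which has the same characteristic polynomial as A) gives
  χ_A(x) = x^4 + 16*x^3 + 96*x^2 + 256*x + 256
which factors as (x + 4)^4. The eigenvalues (with algebraic multiplicities) are λ = -4 with multiplicity 4.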